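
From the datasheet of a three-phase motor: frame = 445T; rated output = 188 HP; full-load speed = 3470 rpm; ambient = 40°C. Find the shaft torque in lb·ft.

P_out = 188 × 746 = 140248 W
ω = 2π × 3470/60 = 363.4 rad/s
τ = P_out/ω = 140248/363.4 = 385.9 N·m
In lb·ft: 385.9/1.356 = 285 lb·ft

285 lb·ft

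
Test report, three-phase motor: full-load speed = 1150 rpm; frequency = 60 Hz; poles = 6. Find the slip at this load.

n_s = 120f/p = 120×60/6 = 1200 rpm
s = (n_s − n)/n_s = (1200 − 1150)/1200 = 0.0417

4.17 %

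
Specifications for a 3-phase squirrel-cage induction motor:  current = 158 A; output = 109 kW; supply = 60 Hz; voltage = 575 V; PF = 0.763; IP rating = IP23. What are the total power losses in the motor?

P_in = √3·V·I·cosφ = 1.732×575×158×0.763 = 120060 W
P_out = 109000 W
Losses = P_in − P_out = 120060 − 109000 = 11060 W

11100 W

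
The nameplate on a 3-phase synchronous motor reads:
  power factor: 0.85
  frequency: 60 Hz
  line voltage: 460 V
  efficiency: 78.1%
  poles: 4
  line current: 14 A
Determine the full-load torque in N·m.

P_in = √3·V·I·cosφ = 1.732 × 460 × 14 × 0.85 = 9481 W
P_out = η·P_in = 0.781 × 9481 = 7405 W
n = n_s = 120×60/4 = 1800 rpm (synchronous)
ω = 2π×1800/60 = 188.5 rad/s
τ = P_out/ω = 7405/188.5 = 39.3 N·m

39.3 N·m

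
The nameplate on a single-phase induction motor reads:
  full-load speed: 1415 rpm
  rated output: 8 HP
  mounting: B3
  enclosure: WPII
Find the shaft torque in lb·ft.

P_out = 8 × 746 = 5968 W
ω = 2π × 1415/60 = 148.2 rad/s
τ = P_out/ω = 5968/148.2 = 40.27 N·m
In lb·ft: 40.27/1.356 = 29.7 lb·ft

29.7 lb·ft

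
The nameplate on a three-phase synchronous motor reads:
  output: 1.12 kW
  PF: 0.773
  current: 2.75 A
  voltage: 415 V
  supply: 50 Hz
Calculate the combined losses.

P_in = √3·V·I·cosφ = 1.732×415×2.75×0.773 = 1528 W
P_out = 1120 W
Losses = P_in − P_out = 1528 − 1120 = 408 W

408 W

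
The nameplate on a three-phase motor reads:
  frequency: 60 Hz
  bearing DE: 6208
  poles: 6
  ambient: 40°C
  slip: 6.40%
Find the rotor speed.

n_s = 120f/p = 120×60/6 = 1200 rpm
n = n_s(1 − s) = 1200 × (1 − 0.064) = 1123 rpm

1123 rpm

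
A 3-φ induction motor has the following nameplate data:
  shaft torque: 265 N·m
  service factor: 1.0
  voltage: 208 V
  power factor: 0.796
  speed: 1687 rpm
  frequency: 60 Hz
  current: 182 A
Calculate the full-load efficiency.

89.7 %

ω = 2π × 1687/60 = 176.7 rad/s; P_out = τω = 265 × 176.7 = 46826 W
P_in = √3·V_L·I_L·cosφ = 1.732 × 208 × 182 × 0.796 = 52191 W
η = P_out / P_in = 46826 / 52191 = 0.897 = 89.7%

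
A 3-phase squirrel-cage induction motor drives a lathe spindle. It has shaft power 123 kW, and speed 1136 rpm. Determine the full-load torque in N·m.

ω = 2π × 1136/60 = 119 rad/s
τ = P/ω = 123000/119 = 1030 N·m

1030 N·m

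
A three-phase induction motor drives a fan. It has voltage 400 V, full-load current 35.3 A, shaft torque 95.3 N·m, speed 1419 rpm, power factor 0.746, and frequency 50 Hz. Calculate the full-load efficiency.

ω = 2π × 1419/60 = 148.6 rad/s; P_out = τω = 95.3 × 148.6 = 14162 W
P_in = √3·V_L·I_L·cosφ = 1.732 × 400 × 35.3 × 0.746 = 18244 W
η = P_out / P_in = 14162 / 18244 = 0.776 = 77.6%

77.6 %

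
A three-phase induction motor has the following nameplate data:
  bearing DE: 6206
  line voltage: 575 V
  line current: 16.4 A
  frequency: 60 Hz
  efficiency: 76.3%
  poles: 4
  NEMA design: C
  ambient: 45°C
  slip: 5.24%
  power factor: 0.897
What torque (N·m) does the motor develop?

62.6 N·m

P_in = √3·V·I·cosφ = 1.732 × 575 × 16.4 × 0.897 = 14650 W
P_out = η·P_in = 0.763 × 14650 = 11178 W
n_s = 120×60/4 = 1800 rpm; n = 1800×(1−0.0524) = 1706 rpm
ω = 2π×1706/60 = 178.7 rad/s
τ = P_out/ω = 11178/178.7 = 62.6 N·m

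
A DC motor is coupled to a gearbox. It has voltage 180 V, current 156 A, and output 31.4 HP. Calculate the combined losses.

4660 W

P_in = V·I = 180×156 = 28080 W
P_out = 31.4×746 = 23424 W
Losses = P_in − P_out = 28080 − 23424 = 4656 W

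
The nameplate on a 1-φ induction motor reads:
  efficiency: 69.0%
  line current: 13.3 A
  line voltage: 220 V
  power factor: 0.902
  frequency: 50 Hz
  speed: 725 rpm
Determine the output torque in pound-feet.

17.7 lb·ft

P_in = V·I·cosφ = 220 × 13.3 × 0.902 = 2639 W
P_out = η·P_in = 0.69 × 2639 = 1821 W
n = 725 rpm
ω = 2π×725/60 = 75.92 rad/s
τ = P_out/ω = 1821/75.92 = 23.99 N·m
In lb·ft: 23.99/1.356 = 17.7 lb·ft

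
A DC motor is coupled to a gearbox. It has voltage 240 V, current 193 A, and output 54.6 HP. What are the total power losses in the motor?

P_in = V·I = 240×193 = 46320 W
P_out = 54.6×746 = 40732 W
Losses = P_in − P_out = 46320 − 40732 = 5588 W

5.59 kW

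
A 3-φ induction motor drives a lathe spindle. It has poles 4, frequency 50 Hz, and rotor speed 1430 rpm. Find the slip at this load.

n_s = 120f/p = 120×50/4 = 1500 rpm
s = (n_s − n)/n_s = (1500 − 1430)/1500 = 0.0467

4.67 %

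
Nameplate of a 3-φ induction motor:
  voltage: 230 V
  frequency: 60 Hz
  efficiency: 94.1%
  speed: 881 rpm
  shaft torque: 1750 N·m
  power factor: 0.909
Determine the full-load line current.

ω = 2π×881/60 = 92.26 rad/s; P_out = τω = 1750 × 92.26 = 161455 W
P_in = P_out / η = 161455 / 0.941 = 171578 W
I_L = P_in / (√3·V_L·cosφ) = 171578 / (1.732 × 230 × 0.909) = 474 A

474 A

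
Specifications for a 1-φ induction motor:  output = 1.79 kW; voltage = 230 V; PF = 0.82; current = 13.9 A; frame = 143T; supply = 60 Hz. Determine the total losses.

832 W

P_in = V·I·cosφ = 230×13.9×0.82 = 2622 W
P_out = 1790 W
Losses = P_in − P_out = 2622 − 1790 = 832 W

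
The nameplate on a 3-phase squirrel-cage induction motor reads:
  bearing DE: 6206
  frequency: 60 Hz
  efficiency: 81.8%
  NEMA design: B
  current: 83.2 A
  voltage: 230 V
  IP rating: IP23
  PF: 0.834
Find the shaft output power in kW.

P_in = √3·V·I·cosφ = 1.732 × 230 × 83.2 × 0.834 = 27642 W
P_out = η·P_in = 0.818 × 27642 = 22611 W

22.6 kW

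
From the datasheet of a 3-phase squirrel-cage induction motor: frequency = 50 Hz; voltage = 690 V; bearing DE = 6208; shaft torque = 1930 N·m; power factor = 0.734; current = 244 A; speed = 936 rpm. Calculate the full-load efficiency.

88.4 %

ω = 2π × 936/60 = 98.02 rad/s; P_out = τω = 1930 × 98.02 = 189179 W
P_in = √3·V_L·I_L·cosφ = 1.732 × 690 × 244 × 0.734 = 214034 W
η = P_out / P_in = 189179 / 214034 = 0.884 = 88.4%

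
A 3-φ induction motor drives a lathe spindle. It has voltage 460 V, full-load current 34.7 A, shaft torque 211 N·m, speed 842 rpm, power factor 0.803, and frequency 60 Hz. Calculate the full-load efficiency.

ω = 2π × 842/60 = 88.17 rad/s; P_out = τω = 211 × 88.17 = 18604 W
P_in = √3·V_L·I_L·cosφ = 1.732 × 460 × 34.7 × 0.803 = 22200 W
η = P_out / P_in = 18604 / 22200 = 0.838 = 83.8%

83.8 %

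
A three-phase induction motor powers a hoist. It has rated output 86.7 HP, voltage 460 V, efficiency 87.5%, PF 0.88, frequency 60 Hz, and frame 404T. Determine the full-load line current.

105 A

P_out = 86.7 × 746 = 64678 W
P_in = P_out / η = 64678 / 0.875 = 73918 W
I_L = P_in / (√3·V_L·cosφ) = 73918 / (1.732 × 460 × 0.88) = 105 A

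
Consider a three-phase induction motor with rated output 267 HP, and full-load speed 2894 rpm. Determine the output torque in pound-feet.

485 lb·ft

P_out = 267 × 746 = 199182 W
ω = 2π × 2894/60 = 303.1 rad/s
τ = P_out/ω = 199182/303.1 = 657.1 N·m
In lb·ft: 657.1/1.356 = 485 lb·ft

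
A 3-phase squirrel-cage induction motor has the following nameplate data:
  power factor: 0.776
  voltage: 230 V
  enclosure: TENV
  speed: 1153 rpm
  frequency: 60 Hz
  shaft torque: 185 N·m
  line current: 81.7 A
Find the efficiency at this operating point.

88.4 %

ω = 2π × 1153/60 = 120.7 rad/s; P_out = τω = 185 × 120.7 = 22330 W
P_in = √3·V_L·I_L·cosφ = 1.732 × 230 × 81.7 × 0.776 = 25256 W
η = P_out / P_in = 22330 / 25256 = 0.884 = 88.4%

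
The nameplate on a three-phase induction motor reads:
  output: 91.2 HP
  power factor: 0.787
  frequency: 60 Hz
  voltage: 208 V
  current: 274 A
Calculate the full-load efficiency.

P_out = 91.2 × 746 = 68035 W
P_in = √3·V_L·I_L·cosφ = 1.732 × 208 × 274 × 0.787 = 77685 W
η = P_out / P_in = 68035 / 77685 = 0.876 = 87.6%

87.6 %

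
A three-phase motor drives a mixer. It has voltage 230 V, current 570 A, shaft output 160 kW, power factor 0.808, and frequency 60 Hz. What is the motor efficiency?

P_out = 160 kW = 160000 W
P_in = √3·V_L·I_L·cosφ = 1.732 × 230 × 570 × 0.808 = 183469 W
η = P_out / P_in = 160000 / 183469 = 0.872 = 87.2%

87.2 %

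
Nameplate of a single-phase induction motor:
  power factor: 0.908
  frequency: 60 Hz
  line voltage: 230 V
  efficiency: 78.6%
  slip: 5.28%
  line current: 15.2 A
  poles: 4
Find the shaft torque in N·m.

P_in = V·I·cosφ = 230 × 15.2 × 0.908 = 3174 W
P_out = η·P_in = 0.786 × 3174 = 2495 W
n_s = 120×60/4 = 1800 rpm; n = 1800×(1−0.0528) = 1705 rpm
ω = 2π×1705/60 = 178.5 rad/s
τ = P_out/ω = 2495/178.5 = 14 N·m

14 N·m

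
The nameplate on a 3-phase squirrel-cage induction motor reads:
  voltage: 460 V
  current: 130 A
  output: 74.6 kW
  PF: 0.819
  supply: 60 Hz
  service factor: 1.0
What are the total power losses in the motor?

P_in = √3·V·I·cosφ = 1.732×460×130×0.819 = 84827 W
P_out = 74600 W
Losses = P_in − P_out = 84827 − 74600 = 10227 W

10.2 kW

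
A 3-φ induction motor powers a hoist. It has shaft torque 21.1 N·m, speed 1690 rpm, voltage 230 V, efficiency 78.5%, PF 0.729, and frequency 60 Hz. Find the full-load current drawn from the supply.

ω = 2π×1690/60 = 177 rad/s; P_out = τω = 21.1 × 177 = 3735 W
P_in = P_out / η = 3735 / 0.785 = 4758 W
I_L = P_in / (√3·V_L·cosφ) = 4758 / (1.732 × 230 × 0.729) = 16.4 A

16.4 A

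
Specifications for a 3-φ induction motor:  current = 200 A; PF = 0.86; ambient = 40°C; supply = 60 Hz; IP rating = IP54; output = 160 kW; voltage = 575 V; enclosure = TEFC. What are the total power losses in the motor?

11.3 kW

P_in = √3·V·I·cosφ = 1.732×575×200×0.86 = 171295 W
P_out = 160000 W
Losses = P_in − P_out = 171295 − 160000 = 11295 W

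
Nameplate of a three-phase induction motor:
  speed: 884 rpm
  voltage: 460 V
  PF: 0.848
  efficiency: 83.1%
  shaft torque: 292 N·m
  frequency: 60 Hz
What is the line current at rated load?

48.1 A

ω = 2π×884/60 = 92.57 rad/s; P_out = τω = 292 × 92.57 = 27030 W
P_in = P_out / η = 27030 / 0.831 = 32527 W
I_L = P_in / (√3·V_L·cosφ) = 32527 / (1.732 × 460 × 0.848) = 48.1 A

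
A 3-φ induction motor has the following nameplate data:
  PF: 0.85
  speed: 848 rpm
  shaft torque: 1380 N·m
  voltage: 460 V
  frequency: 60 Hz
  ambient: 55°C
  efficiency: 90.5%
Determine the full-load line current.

200 A

ω = 2π×848/60 = 88.8 rad/s; P_out = τω = 1380 × 88.8 = 122544 W
P_in = P_out / η = 122544 / 0.905 = 135408 W
I_L = P_in / (√3·V_L·cosφ) = 135408 / (1.732 × 460 × 0.85) = 200 A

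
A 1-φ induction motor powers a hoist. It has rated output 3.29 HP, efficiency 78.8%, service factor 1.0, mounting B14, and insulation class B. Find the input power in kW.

3.11 kW

P_out = 3.29 × 746 = 2454 W
P_in = P_out/η = 2454/0.788 = 3114 W = 3.11 kW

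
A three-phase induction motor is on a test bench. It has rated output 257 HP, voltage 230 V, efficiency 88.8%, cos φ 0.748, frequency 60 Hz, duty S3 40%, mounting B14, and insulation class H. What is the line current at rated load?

P_out = 257 × 746 = 191722 W
P_in = P_out / η = 191722 / 0.888 = 215903 W
I_L = P_in / (√3·V_L·cosφ) = 215903 / (1.732 × 230 × 0.748) = 725 A

725 A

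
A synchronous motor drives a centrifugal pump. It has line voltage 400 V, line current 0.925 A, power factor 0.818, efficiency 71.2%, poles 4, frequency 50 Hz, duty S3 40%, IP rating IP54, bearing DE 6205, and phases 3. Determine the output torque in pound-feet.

P_in = √3·V·I·cosφ = 1.732 × 400 × 0.925 × 0.818 = 524 W
P_out = η·P_in = 0.712 × 524 = 373 W
n = n_s = 120×50/4 = 1500 rpm (synchronous)
ω = 2π×1500/60 = 157.1 rad/s
τ = P_out/ω = 373/157.1 = 2.374 N·m
In lb·ft: 2.374/1.356 = 1.75 lb·ft

1.75 lb·ft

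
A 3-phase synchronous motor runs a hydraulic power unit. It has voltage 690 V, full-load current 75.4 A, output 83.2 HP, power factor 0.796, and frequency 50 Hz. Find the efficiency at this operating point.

86.5 %

P_out = 83.2 × 746 = 62067 W
P_in = √3·V_L·I_L·cosφ = 1.732 × 690 × 75.4 × 0.796 = 71727 W
η = P_out / P_in = 62067 / 71727 = 0.865 = 86.5%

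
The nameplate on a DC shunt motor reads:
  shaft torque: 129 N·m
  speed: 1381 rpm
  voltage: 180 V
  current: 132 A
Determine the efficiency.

78.5 %

ω = 2π × 1381/60 = 144.6 rad/s; P_out = τω = 129 × 144.6 = 18653 W
P_in = V·I = 180 × 132 = 23760 W
η = P_out / P_in = 18653 / 23760 = 0.785 = 78.5%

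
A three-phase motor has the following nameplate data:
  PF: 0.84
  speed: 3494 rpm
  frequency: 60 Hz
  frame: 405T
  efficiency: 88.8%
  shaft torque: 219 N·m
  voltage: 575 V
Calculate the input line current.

108 A

ω = 2π×3494/60 = 365.9 rad/s; P_out = τω = 219 × 365.9 = 80132 W
P_in = P_out / η = 80132 / 0.888 = 90239 W
I_L = P_in / (√3·V_L·cosφ) = 90239 / (1.732 × 575 × 0.84) = 108 A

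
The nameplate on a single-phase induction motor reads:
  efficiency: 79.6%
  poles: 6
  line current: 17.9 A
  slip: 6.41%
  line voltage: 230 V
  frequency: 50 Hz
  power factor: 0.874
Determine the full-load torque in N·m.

P_in = V·I·cosφ = 230 × 17.9 × 0.874 = 3598 W
P_out = η·P_in = 0.796 × 3598 = 2864 W
n_s = 120×50/6 = 1000 rpm; n = 1000×(1−0.0641) = 936 rpm
ω = 2π×936/60 = 98.02 rad/s
τ = P_out/ω = 2864/98.02 = 29.2 N·m

29.2 N·m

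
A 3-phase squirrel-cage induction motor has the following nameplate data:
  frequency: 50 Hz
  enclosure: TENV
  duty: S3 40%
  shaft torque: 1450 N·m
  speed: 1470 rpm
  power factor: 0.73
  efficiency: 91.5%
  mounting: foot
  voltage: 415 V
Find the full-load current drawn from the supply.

ω = 2π×1470/60 = 153.9 rad/s; P_out = τω = 1450 × 153.9 = 223155 W
P_in = P_out / η = 223155 / 0.915 = 243885 W
I_L = P_in / (√3·V_L·cosφ) = 243885 / (1.732 × 415 × 0.73) = 465 A

465 A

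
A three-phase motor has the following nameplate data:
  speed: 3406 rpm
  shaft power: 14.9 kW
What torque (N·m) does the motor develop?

41.8 N·m

ω = 2π × 3406/60 = 356.7 rad/s
τ = P/ω = 14900/356.7 = 41.8 N·m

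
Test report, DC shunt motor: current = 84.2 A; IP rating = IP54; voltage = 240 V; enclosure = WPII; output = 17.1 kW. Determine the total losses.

P_in = V·I = 240×84.2 = 20208 W
P_out = 17100 W
Losses = P_in − P_out = 20208 − 17100 = 3108 W

3110 W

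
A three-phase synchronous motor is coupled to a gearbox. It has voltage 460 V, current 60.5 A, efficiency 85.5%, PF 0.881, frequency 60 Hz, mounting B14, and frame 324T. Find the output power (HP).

P_in = √3·V·I·cosφ = 1.732 × 460 × 60.5 × 0.881 = 42466 W
P_out = η·P_in = 0.855 × 42466 = 36308 W
= 36308/746 = 48.7 HP

48.7 HP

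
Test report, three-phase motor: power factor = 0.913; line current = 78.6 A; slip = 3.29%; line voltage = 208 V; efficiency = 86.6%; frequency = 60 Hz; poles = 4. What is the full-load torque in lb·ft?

90.6 lb·ft

P_in = √3·V·I·cosφ = 1.732 × 208 × 78.6 × 0.913 = 25853 W
P_out = η·P_in = 0.866 × 25853 = 22389 W
n_s = 120×60/4 = 1800 rpm; n = 1800×(1−0.0329) = 1741 rpm
ω = 2π×1741/60 = 182.3 rad/s
τ = P_out/ω = 22389/182.3 = 122.8 N·m
In lb·ft: 122.8/1.356 = 90.6 lb·ft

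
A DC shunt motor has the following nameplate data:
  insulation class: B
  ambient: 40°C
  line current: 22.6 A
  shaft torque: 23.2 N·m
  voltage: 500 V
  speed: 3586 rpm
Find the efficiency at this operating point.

77.1 %

ω = 2π × 3586/60 = 375.5 rad/s; P_out = τω = 23.2 × 375.5 = 8712 W
P_in = V·I = 500 × 22.6 = 11300 W
η = P_out / P_in = 8712 / 11300 = 0.771 = 77.1%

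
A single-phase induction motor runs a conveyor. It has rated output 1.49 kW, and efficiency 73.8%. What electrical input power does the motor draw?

2.02 kW

P_out = 1490 W
P_in = P_out/η = 1490/0.738 = 2019 W = 2.02 kW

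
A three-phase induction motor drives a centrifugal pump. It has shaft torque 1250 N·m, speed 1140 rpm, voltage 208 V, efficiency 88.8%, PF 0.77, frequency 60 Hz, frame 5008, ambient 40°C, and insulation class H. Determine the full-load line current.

606 A

ω = 2π×1140/60 = 119.4 rad/s; P_out = τω = 1250 × 119.4 = 149250 W
P_in = P_out / η = 149250 / 0.888 = 168074 W
I_L = P_in / (√3·V_L·cosφ) = 168074 / (1.732 × 208 × 0.77) = 606 A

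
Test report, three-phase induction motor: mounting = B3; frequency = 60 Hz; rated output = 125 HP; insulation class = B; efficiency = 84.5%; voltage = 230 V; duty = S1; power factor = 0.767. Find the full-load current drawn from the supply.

361 A

P_out = 125 × 746 = 93250 W
P_in = P_out / η = 93250 / 0.845 = 110355 W
I_L = P_in / (√3·V_L·cosφ) = 110355 / (1.732 × 230 × 0.767) = 361 A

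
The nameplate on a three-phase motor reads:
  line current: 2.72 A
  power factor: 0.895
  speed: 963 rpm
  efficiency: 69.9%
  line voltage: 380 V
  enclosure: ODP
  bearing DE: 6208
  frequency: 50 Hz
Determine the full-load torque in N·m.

P_in = √3·V·I·cosφ = 1.732 × 380 × 2.72 × 0.895 = 1602 W
P_out = η·P_in = 0.699 × 1602 = 1120 W
n = 963 rpm
ω = 2π×963/60 = 100.8 rad/s
τ = P_out/ω = 1120/100.8 = 11.1 N·m

11.1 N·m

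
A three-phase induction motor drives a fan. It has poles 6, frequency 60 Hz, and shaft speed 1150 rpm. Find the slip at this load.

4.17 %

n_s = 120f/p = 120×60/6 = 1200 rpm
s = (n_s − n)/n_s = (1200 − 1150)/1200 = 0.0417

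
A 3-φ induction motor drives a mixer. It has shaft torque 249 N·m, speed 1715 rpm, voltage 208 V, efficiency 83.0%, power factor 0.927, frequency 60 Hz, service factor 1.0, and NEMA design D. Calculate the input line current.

ω = 2π×1715/60 = 179.6 rad/s; P_out = τω = 249 × 179.6 = 44720 W
P_in = P_out / η = 44720 / 0.830 = 53880 W
I_L = P_in / (√3·V_L·cosφ) = 53880 / (1.732 × 208 × 0.927) = 161 A

161 A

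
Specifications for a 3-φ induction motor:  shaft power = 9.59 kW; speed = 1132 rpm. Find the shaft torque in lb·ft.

59.7 lb·ft

ω = 2π × 1132/60 = 118.5 rad/s
τ = P/ω = 9590/118.5 = 80.93 N·m
In lb·ft: 80.93/1.356 = 59.7 lb·ft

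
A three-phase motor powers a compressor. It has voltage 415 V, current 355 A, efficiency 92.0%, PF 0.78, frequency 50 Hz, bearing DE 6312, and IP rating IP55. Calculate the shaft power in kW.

183 kW

P_in = √3·V·I·cosφ = 1.732 × 415 × 355 × 0.78 = 199030 W
P_out = η·P_in = 0.92 × 199030 = 183108 W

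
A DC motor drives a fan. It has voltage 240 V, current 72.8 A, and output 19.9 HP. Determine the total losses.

P_in = V·I = 240×72.8 = 17472 W
P_out = 19.9×746 = 14845 W
Losses = P_in − P_out = 17472 − 14845 = 2627 W

2.63 kW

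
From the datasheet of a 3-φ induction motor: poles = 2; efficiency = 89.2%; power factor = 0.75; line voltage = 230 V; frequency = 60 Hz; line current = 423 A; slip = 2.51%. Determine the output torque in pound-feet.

P_in = √3·V·I·cosφ = 1.732 × 230 × 423 × 0.75 = 126380 W
P_out = η·P_in = 0.892 × 126380 = 112731 W
n_s = 120×60/2 = 3600 rpm; n = 3600×(1−0.0251) = 3510 rpm
ω = 2π×3510/60 = 367.6 rad/s
τ = P_out/ω = 112731/367.6 = 306.7 N·m
In lb·ft: 306.7/1.356 = 226 lb·ft

226 lb·ft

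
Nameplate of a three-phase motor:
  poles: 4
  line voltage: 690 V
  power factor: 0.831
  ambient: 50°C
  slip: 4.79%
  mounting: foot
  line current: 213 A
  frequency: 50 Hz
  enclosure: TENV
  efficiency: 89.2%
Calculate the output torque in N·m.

P_in = √3·V·I·cosφ = 1.732 × 690 × 213 × 0.831 = 211533 W
P_out = η·P_in = 0.892 × 211533 = 188687 W
n_s = 120×50/4 = 1500 rpm; n = 1500×(1−0.0479) = 1428 rpm
ω = 2π×1428/60 = 149.5 rad/s
τ = P_out/ω = 188687/149.5 = 1260 N·m

1260 N·m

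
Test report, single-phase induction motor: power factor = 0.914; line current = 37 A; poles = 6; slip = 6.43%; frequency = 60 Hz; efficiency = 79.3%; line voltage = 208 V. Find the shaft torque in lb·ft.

P_in = V·I·cosφ = 208 × 37 × 0.914 = 7034 W
P_out = η·P_in = 0.793 × 7034 = 5578 W
n_s = 120×60/6 = 1200 rpm; n = 1200×(1−0.0643) = 1123 rpm
ω = 2π×1123/60 = 117.6 rad/s
τ = P_out/ω = 5578/117.6 = 47.43 N·m
In lb·ft: 47.43/1.356 = 35 lb·ft

35 lb·ft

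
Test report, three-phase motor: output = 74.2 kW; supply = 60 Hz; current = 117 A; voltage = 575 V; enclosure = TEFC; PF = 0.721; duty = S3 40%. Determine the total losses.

P_in = √3·V·I·cosφ = 1.732×575×117×0.721 = 84011 W
P_out = 74200 W
Losses = P_in − P_out = 84011 − 74200 = 9811 W

9.81 kW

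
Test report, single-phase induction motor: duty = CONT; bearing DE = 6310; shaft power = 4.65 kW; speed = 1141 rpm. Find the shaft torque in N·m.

38.9 N·m

ω = 2π × 1141/60 = 119.5 rad/s
τ = P/ω = 4650/119.5 = 38.9 N·m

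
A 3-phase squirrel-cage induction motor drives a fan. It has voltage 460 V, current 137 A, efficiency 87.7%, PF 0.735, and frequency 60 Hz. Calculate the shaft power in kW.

P_in = √3·V·I·cosφ = 1.732 × 460 × 137 × 0.735 = 80226 W
P_out = η·P_in = 0.877 × 80226 = 70358 W

70.4 kW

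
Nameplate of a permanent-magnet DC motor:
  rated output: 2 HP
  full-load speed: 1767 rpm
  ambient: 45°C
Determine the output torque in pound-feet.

5.95 lb·ft

P_out = 2 × 746 = 1492 W
ω = 2π × 1767/60 = 185 rad/s
τ = P_out/ω = 1492/185 = 8.065 N·m
In lb·ft: 8.065/1.356 = 5.95 lb·ft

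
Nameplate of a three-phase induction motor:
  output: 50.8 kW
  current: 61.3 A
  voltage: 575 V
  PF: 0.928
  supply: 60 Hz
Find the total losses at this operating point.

P_in = √3·V·I·cosφ = 1.732×575×61.3×0.928 = 56653 W
P_out = 50800 W
Losses = P_in − P_out = 56653 − 50800 = 5853 W

5.85 kW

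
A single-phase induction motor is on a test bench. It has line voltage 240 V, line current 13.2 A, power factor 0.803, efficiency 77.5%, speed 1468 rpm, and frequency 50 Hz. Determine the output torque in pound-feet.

9.46 lb·ft

P_in = V·I·cosφ = 240 × 13.2 × 0.803 = 2544 W
P_out = η·P_in = 0.775 × 2544 = 1972 W
n = 1468 rpm
ω = 2π×1468/60 = 153.7 rad/s
τ = P_out/ω = 1972/153.7 = 12.83 N·m
In lb·ft: 12.83/1.356 = 9.46 lb·ft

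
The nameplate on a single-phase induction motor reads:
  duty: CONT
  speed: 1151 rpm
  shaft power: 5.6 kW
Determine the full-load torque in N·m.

46.5 N·m

ω = 2π × 1151/60 = 120.5 rad/s
τ = P/ω = 5600/120.5 = 46.5 N·m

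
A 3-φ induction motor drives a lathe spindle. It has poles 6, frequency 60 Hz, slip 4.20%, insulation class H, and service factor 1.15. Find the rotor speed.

1150 rpm

n_s = 120f/p = 120×60/6 = 1200 rpm
n = n_s(1 − s) = 1200 × (1 − 0.042) = 1150 rpm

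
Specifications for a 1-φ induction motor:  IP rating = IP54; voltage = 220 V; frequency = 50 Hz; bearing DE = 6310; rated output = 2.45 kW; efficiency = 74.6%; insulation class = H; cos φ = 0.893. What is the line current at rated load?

16.7 A

P_out = 2.45 kW = 2450 W
P_in = P_out / η = 2450 / 0.746 = 3284 W
I = P_in / (V·cosφ) = 3284 / (220 × 0.893) = 16.7 A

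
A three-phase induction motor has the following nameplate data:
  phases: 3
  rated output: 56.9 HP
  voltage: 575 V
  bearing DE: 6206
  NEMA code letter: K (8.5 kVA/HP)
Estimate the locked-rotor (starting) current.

486 A

S_LR = 8.5 × 56.9 = 483.65 kVA
I_LR = S_LR/(√3·V_L) = 483650/(1.732×575) = 486 A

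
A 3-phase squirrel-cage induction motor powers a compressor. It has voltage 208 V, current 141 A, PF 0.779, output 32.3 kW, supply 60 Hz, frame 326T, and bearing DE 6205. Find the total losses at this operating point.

P_in = √3·V·I·cosφ = 1.732×208×141×0.779 = 39570 W
P_out = 32300 W
Losses = P_in − P_out = 39570 − 32300 = 7270 W

7.27 kW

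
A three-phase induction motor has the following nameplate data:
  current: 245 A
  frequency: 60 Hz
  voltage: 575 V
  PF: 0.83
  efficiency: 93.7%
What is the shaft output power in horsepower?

254 HP

P_in = √3·V·I·cosφ = 1.732 × 575 × 245 × 0.83 = 202516 W
P_out = η·P_in = 0.937 × 202516 = 189757 W
= 189757/746 = 254 HP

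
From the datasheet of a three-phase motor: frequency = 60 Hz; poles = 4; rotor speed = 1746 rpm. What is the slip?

3.00 %

n_s = 120f/p = 120×60/4 = 1800 rpm
s = (n_s − n)/n_s = (1800 − 1746)/1800 = 0.0300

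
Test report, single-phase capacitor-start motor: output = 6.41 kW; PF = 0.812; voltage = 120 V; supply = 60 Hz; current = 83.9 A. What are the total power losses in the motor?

1.77 kW

P_in = V·I·cosφ = 120×83.9×0.812 = 8175 W
P_out = 6410 W
Losses = P_in − P_out = 8175 − 6410 = 1765 W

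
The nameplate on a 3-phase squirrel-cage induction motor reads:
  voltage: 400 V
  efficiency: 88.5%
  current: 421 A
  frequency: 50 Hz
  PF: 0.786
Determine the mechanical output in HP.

P_in = √3·V·I·cosφ = 1.732 × 400 × 421 × 0.786 = 229252 W
P_out = η·P_in = 0.885 × 229252 = 202888 W
= 202888/746 = 272 HP

272 HP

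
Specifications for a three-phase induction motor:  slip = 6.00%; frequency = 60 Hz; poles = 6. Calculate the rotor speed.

1128 rpm

n_s = 120f/p = 120×60/6 = 1200 rpm
n = n_s(1 − s) = 1200 × (1 − 0.06) = 1128 rpm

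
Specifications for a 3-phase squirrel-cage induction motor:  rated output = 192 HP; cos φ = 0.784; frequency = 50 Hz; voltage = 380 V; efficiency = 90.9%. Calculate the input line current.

P_out = 192 × 746 = 143232 W
P_in = P_out / η = 143232 / 0.909 = 157571 W
I_L = P_in / (√3·V_L·cosφ) = 157571 / (1.732 × 380 × 0.784) = 305 A

305 A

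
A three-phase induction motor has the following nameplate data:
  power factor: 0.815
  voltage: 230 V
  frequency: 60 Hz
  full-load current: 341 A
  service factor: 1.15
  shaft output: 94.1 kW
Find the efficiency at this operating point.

85.0 %

P_out = 94.1 kW = 94100 W
P_in = √3·V_L·I_L·cosφ = 1.732 × 230 × 341 × 0.815 = 110710 W
η = P_out / P_in = 94100 / 110710 = 0.850 = 85.0%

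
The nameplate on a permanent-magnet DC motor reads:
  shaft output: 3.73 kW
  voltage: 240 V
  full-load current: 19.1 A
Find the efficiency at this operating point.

81.4 %

P_out = 3.73 kW = 3730 W
P_in = V·I = 240 × 19.1 = 4584 W
η = P_out / P_in = 3730 / 4584 = 0.814 = 81.4%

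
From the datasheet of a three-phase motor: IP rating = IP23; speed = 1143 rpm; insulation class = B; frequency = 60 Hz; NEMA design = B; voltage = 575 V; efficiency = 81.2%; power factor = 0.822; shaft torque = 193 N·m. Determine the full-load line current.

34.8 A

ω = 2π×1143/60 = 119.7 rad/s; P_out = τω = 193 × 119.7 = 23102 W
P_in = P_out / η = 23102 / 0.812 = 28451 W
I_L = P_in / (√3·V_L·cosφ) = 28451 / (1.732 × 575 × 0.822) = 34.8 A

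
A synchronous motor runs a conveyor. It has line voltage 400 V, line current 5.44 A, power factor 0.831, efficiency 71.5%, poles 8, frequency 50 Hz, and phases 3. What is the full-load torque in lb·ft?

P_in = √3·V·I·cosφ = 1.732 × 400 × 5.44 × 0.831 = 3132 W
P_out = η·P_in = 0.715 × 3132 = 2239 W
n = n_s = 120×50/8 = 750 rpm (synchronous)
ω = 2π×750/60 = 78.54 rad/s
τ = P_out/ω = 2239/78.54 = 28.51 N·m
In lb·ft: 28.51/1.356 = 21 lb·ft

21 lb·ft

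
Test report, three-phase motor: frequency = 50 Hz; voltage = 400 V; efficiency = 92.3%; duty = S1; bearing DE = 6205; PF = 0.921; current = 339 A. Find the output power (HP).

268 HP

P_in = √3·V·I·cosφ = 1.732 × 400 × 339 × 0.921 = 216305 W
P_out = η·P_in = 0.923 × 216305 = 199650 W
= 199650/746 = 268 HP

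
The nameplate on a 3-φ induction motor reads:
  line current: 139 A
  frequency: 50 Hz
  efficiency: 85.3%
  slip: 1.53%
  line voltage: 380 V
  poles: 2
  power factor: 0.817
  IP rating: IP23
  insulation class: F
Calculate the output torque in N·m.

P_in = √3·V·I·cosφ = 1.732 × 380 × 139 × 0.817 = 74743 W
P_out = η·P_in = 0.853 × 74743 = 63756 W
n_s = 120×50/2 = 3000 rpm; n = 3000×(1−0.0153) = 2954 rpm
ω = 2π×2954/60 = 309.3 rad/s
τ = P_out/ω = 63756/309.3 = 206 N·m

206 N·m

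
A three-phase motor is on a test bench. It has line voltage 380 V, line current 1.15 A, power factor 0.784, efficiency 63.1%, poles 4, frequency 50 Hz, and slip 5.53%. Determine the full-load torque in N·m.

2.52 N·m

P_in = √3·V·I·cosφ = 1.732 × 380 × 1.15 × 0.784 = 593 W
P_out = η·P_in = 0.631 × 593 = 374 W
n_s = 120×50/4 = 1500 rpm; n = 1500×(1−0.0553) = 1417 rpm
ω = 2π×1417/60 = 148.4 rad/s
τ = P_out/ω = 374/148.4 = 2.52 N·m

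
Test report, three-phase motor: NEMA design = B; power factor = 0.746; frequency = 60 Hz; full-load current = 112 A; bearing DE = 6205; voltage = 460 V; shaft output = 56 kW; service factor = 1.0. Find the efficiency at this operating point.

P_out = 56 kW = 56000 W
P_in = √3·V_L·I_L·cosφ = 1.732 × 460 × 112 × 0.746 = 66568 W
η = P_out / P_in = 56000 / 66568 = 0.841 = 84.1%

84.1 %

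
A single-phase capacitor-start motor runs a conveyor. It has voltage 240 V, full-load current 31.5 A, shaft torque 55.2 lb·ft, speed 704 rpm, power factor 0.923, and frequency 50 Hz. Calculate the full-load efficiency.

τ = 55.2 lb·ft × 1.356 = 74.85 N·m
ω = 2π × 704/60 = 73.72 rad/s; P_out = τω = 74.85 × 73.72 = 5518 W
P_in = V·I·cosφ = 240 × 31.5 × 0.923 = 6978 W
η = P_out / P_in = 5518 / 6978 = 0.791 = 79.1%

79.1 %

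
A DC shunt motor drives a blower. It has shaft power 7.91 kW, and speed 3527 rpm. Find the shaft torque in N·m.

ω = 2π × 3527/60 = 369.3 rad/s
τ = P/ω = 7910/369.3 = 21.4 N·m

21.4 N·m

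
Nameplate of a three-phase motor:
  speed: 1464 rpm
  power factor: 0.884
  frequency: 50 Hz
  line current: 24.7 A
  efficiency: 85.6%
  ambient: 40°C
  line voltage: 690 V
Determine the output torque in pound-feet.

107 lb·ft

P_in = √3·V·I·cosφ = 1.732 × 690 × 24.7 × 0.884 = 26094 W
P_out = η·P_in = 0.856 × 26094 = 22336 W
n = 1464 rpm
ω = 2π×1464/60 = 153.3 rad/s
τ = P_out/ω = 22336/153.3 = 145.7 N·m
In lb·ft: 145.7/1.356 = 107 lb·ft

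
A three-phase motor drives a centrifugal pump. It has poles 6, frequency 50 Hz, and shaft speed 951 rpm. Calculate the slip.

n_s = 120f/p = 120×50/6 = 1000 rpm
s = (n_s − n)/n_s = (1000 − 951)/1000 = 0.0490

4.9 %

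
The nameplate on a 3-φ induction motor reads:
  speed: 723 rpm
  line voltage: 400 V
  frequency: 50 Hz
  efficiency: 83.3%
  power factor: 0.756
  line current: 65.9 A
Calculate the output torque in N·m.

P_in = √3·V·I·cosφ = 1.732 × 400 × 65.9 × 0.756 = 34516 W
P_out = η·P_in = 0.833 × 34516 = 28752 W
n = 723 rpm
ω = 2π×723/60 = 75.71 rad/s
τ = P_out/ω = 28752/75.71 = 380 N·m

380 N·m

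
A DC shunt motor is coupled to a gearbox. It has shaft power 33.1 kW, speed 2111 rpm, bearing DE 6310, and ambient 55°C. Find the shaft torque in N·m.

ω = 2π × 2111/60 = 221.1 rad/s
τ = P/ω = 33100/221.1 = 150 N·m

150 N·m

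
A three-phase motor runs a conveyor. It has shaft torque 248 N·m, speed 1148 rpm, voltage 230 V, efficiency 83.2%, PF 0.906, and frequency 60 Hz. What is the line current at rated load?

ω = 2π×1148/60 = 120.2 rad/s; P_out = τω = 248 × 120.2 = 29810 W
P_in = P_out / η = 29810 / 0.832 = 35829 W
I_L = P_in / (√3·V_L·cosφ) = 35829 / (1.732 × 230 × 0.906) = 99.3 A

99.3 A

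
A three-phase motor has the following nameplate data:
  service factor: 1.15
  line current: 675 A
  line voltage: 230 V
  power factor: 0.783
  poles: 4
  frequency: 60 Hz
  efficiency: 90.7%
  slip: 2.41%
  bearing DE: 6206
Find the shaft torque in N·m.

1040 N·m

P_in = √3·V·I·cosφ = 1.732 × 230 × 675 × 0.783 = 210543 W
P_out = η·P_in = 0.907 × 210543 = 190963 W
n_s = 120×60/4 = 1800 rpm; n = 1800×(1−0.0241) = 1757 rpm
ω = 2π×1757/60 = 184 rad/s
τ = P_out/ω = 190963/184 = 1040 N·m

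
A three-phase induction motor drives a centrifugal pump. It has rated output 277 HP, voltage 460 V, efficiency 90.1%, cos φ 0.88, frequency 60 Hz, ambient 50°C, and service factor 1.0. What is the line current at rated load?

327 A

P_out = 277 × 746 = 206642 W
P_in = P_out / η = 206642 / 0.901 = 229347 W
I_L = P_in / (√3·V_L·cosφ) = 229347 / (1.732 × 460 × 0.88) = 327 A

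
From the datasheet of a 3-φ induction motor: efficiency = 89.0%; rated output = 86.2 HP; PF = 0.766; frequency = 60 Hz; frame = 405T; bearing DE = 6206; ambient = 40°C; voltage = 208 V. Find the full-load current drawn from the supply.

262 A

P_out = 86.2 × 746 = 64305 W
P_in = P_out / η = 64305 / 0.890 = 72253 W
I_L = P_in / (√3·V_L·cosφ) = 72253 / (1.732 × 208 × 0.766) = 262 A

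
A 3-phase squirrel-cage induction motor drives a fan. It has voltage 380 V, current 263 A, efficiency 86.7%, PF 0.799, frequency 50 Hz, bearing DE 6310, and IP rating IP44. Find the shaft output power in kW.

120 kW

P_in = √3·V·I·cosφ = 1.732 × 380 × 263 × 0.799 = 138304 W
P_out = η·P_in = 0.867 × 138304 = 119910 W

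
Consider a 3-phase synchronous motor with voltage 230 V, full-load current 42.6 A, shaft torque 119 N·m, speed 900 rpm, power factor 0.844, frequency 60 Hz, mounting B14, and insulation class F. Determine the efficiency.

ω = 2π × 900/60 = 94.25 rad/s; P_out = τω = 119 × 94.25 = 11216 W
P_in = √3·V_L·I_L·cosφ = 1.732 × 230 × 42.6 × 0.844 = 14323 W
η = P_out / P_in = 11216 / 14323 = 0.783 = 78.3%

78.3 %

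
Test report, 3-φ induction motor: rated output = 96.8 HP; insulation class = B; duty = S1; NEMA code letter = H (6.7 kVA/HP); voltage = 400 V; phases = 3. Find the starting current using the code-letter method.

936 A

S_LR = 6.7 × 96.8 = 648.56 kVA
I_LR = S_LR/(√3·V_L) = 648560/(1.732×400) = 936 A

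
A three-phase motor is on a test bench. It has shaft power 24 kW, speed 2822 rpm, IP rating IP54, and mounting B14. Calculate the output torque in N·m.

81.2 N·m

ω = 2π × 2822/60 = 295.5 rad/s
τ = P/ω = 24000/295.5 = 81.2 N·m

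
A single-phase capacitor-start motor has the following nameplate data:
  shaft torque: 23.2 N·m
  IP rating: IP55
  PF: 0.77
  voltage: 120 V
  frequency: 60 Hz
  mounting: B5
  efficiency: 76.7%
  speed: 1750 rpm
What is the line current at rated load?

ω = 2π×1750/60 = 183.3 rad/s; P_out = τω = 23.2 × 183.3 = 4253 W
P_in = P_out / η = 4253 / 0.767 = 5545 W
I = P_in / (V·cosφ) = 5545 / (120 × 0.77) = 60 A

60 A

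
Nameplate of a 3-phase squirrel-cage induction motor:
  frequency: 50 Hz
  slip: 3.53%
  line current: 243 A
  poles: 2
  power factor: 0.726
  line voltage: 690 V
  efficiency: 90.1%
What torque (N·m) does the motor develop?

627 N·m

P_in = √3·V·I·cosφ = 1.732 × 690 × 243 × 0.726 = 210834 W
P_out = η·P_in = 0.901 × 210834 = 189961 W
n_s = 120×50/2 = 3000 rpm; n = 3000×(1−0.0353) = 2894 rpm
ω = 2π×2894/60 = 303.1 rad/s
τ = P_out/ω = 189961/303.1 = 627 N·m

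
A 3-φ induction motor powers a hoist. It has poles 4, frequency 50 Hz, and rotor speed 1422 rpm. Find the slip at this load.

5.20 %

n_s = 120f/p = 120×50/4 = 1500 rpm
s = (n_s − n)/n_s = (1500 − 1422)/1500 = 0.0520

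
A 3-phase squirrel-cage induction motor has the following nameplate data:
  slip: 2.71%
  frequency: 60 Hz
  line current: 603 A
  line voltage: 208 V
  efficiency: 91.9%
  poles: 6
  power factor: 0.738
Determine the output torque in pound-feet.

889 lb·ft

P_in = √3·V·I·cosφ = 1.732 × 208 × 603 × 0.738 = 160319 W
P_out = η·P_in = 0.919 × 160319 = 147333 W
n_s = 120×60/6 = 1200 rpm; n = 1200×(1−0.0271) = 1167 rpm
ω = 2π×1167/60 = 122.2 rad/s
τ = P_out/ω = 147333/122.2 = 1206 N·m
In lb·ft: 1206/1.356 = 889 lb·ft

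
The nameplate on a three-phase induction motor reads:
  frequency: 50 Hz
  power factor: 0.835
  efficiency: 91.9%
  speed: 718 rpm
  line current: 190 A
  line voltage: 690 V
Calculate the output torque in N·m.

P_in = √3·V·I·cosφ = 1.732 × 690 × 190 × 0.835 = 189599 W
P_out = η·P_in = 0.919 × 189599 = 174241 W
n = 718 rpm
ω = 2π×718/60 = 75.19 rad/s
τ = P_out/ω = 174241/75.19 = 2320 N·m

2320 N·m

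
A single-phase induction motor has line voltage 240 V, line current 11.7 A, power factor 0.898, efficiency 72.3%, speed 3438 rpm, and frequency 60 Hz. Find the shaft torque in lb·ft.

P_in = V·I·cosφ = 240 × 11.7 × 0.898 = 2522 W
P_out = η·P_in = 0.723 × 2522 = 1823 W
n = 3438 rpm
ω = 2π×3438/60 = 360 rad/s
τ = P_out/ω = 1823/360 = 5.064 N·m
In lb·ft: 5.064/1.356 = 3.73 lb·ft

3.73 lb·ft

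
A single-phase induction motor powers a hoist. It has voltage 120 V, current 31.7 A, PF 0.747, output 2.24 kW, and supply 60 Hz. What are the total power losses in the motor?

602 W

P_in = V·I·cosφ = 120×31.7×0.747 = 2842 W
P_out = 2240 W
Losses = P_in − P_out = 2842 − 2240 = 602 W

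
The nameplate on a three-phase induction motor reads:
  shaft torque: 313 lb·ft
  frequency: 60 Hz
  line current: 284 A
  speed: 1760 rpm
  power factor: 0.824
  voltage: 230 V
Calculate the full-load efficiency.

τ = 313 lb·ft × 1.356 = 424.4 N·m
ω = 2π × 1760/60 = 184.3 rad/s; P_out = τω = 424.4 × 184.3 = 78217 W
P_in = √3·V_L·I_L·cosφ = 1.732 × 230 × 284 × 0.824 = 93223 W
η = P_out / P_in = 78217 / 93223 = 0.839 = 83.9%

83.9 %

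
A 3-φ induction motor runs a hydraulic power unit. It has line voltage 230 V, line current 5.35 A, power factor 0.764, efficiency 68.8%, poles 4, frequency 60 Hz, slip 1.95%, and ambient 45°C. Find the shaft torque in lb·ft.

4.47 lb·ft

P_in = √3·V·I·cosφ = 1.732 × 230 × 5.35 × 0.764 = 1628 W
P_out = η·P_in = 0.688 × 1628 = 1120 W
n_s = 120×60/4 = 1800 rpm; n = 1800×(1−0.0195) = 1765 rpm
ω = 2π×1765/60 = 184.8 rad/s
τ = P_out/ω = 1120/184.8 = 6.061 N·m
In lb·ft: 6.061/1.356 = 4.47 lb·ft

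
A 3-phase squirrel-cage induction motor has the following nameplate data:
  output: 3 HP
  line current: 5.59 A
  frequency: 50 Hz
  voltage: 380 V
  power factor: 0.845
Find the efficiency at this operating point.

72.0 %

P_out = 3 × 746 = 2238 W
P_in = √3·V_L·I_L·cosφ = 1.732 × 380 × 5.59 × 0.845 = 3109 W
η = P_out / P_in = 2238 / 3109 = 0.720 = 72.0%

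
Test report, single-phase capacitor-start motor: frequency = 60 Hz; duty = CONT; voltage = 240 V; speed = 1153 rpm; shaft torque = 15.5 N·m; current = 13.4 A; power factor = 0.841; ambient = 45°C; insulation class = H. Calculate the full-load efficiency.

ω = 2π × 1153/60 = 120.7 rad/s; P_out = τω = 15.5 × 120.7 = 1871 W
P_in = V·I·cosφ = 240 × 13.4 × 0.841 = 2705 W
η = P_out / P_in = 1871 / 2705 = 0.692 = 69.2%

69.2 %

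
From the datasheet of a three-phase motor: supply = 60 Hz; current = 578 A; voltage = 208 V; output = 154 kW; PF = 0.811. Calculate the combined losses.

P_in = √3·V·I·cosφ = 1.732×208×578×0.811 = 168873 W
P_out = 154000 W
Losses = P_in − P_out = 168873 − 154000 = 14873 W

14900 W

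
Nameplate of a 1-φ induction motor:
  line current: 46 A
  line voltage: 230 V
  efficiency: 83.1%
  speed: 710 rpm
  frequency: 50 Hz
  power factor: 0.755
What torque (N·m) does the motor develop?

P_in = V·I·cosφ = 230 × 46 × 0.755 = 7988 W
P_out = η·P_in = 0.831 × 7988 = 6638 W
n = 710 rpm
ω = 2π×710/60 = 74.35 rad/s
τ = P_out/ω = 6638/74.35 = 89.3 N·m

89.3 N·m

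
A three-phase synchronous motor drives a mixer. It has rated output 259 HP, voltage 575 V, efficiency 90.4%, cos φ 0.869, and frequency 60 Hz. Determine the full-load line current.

247 A

P_out = 259 × 746 = 193214 W
P_in = P_out / η = 193214 / 0.904 = 213732 W
I_L = P_in / (√3·V_L·cosφ) = 213732 / (1.732 × 575 × 0.869) = 247 A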